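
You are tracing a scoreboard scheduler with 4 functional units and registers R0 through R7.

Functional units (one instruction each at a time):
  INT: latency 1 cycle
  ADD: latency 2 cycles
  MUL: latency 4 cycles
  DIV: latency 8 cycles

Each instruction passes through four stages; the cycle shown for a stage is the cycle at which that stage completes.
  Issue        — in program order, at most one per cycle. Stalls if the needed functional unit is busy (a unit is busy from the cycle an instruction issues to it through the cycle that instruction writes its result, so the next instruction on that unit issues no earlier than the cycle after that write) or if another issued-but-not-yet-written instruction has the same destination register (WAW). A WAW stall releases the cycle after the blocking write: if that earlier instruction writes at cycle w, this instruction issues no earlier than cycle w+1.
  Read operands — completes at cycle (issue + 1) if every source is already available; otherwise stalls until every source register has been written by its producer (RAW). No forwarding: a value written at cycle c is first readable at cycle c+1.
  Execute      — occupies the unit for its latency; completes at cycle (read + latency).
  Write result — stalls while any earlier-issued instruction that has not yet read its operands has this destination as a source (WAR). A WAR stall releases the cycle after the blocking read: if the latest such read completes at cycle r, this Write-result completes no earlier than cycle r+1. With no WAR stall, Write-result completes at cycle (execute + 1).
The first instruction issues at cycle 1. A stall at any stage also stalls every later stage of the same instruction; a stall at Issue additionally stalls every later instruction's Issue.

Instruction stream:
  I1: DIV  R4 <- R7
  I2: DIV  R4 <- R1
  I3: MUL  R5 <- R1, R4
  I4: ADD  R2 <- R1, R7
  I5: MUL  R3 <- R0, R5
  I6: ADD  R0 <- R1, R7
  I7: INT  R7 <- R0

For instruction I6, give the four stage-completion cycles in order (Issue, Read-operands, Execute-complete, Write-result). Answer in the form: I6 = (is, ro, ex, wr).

[I1] 1/2/10/11
[I2] 12/13/21/22  (struct: DIV busy until I1 writes@11)
[I3] 13/23/27/28  (RAW R4: wait I2 write@22)
[I4] 14/15/17/18
[I5] 29/30/34/35  (struct: MUL busy until I3 writes@28)
[I6] 30/31/33/34
[I7] 31/35/36/37  (RAW R0: wait I6 write@34)

I6 = (30, 31, 33, 34)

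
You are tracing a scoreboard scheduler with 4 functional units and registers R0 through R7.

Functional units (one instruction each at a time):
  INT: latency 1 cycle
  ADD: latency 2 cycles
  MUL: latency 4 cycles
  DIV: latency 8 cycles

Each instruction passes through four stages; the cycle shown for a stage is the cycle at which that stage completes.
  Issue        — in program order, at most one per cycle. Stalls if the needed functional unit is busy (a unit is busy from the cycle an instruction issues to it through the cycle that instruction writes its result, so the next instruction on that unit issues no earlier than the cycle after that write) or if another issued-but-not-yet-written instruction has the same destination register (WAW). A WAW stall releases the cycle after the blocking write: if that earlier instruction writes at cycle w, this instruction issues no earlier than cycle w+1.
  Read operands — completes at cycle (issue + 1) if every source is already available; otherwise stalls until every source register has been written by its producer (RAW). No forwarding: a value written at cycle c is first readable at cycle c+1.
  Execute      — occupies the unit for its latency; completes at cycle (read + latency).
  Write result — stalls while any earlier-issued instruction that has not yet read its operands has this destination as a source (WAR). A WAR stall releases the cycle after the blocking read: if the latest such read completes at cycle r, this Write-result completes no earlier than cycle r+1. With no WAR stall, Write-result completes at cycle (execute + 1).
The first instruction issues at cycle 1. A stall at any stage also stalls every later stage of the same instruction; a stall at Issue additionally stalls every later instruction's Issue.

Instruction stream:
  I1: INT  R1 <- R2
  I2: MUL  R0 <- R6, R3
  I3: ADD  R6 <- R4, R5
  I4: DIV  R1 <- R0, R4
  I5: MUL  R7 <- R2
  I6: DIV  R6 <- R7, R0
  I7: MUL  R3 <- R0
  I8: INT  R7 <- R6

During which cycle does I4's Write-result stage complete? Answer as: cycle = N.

cycle = 18

1) issue 1, read 2, done 3, write 4
2) issue 2, read 3, done 7, write 8
3) issue 3, read 4, done 6, write 7
4) issue 5, read 9, done 17, write 18  <WAW R1: wait I1 write@4 / RAW R0: wait I2 write@8>
5) issue 9, read 10, done 14, write 15  <struct: MUL busy until I2 writes@8>
6) issue 19, read 20, done 28, write 29  <struct: DIV busy until I4 writes@18>
7) issue 20, read 21, done 25, write 26
8) issue 21, read 30, done 31, write 32  <RAW R6: wait I6 write@29>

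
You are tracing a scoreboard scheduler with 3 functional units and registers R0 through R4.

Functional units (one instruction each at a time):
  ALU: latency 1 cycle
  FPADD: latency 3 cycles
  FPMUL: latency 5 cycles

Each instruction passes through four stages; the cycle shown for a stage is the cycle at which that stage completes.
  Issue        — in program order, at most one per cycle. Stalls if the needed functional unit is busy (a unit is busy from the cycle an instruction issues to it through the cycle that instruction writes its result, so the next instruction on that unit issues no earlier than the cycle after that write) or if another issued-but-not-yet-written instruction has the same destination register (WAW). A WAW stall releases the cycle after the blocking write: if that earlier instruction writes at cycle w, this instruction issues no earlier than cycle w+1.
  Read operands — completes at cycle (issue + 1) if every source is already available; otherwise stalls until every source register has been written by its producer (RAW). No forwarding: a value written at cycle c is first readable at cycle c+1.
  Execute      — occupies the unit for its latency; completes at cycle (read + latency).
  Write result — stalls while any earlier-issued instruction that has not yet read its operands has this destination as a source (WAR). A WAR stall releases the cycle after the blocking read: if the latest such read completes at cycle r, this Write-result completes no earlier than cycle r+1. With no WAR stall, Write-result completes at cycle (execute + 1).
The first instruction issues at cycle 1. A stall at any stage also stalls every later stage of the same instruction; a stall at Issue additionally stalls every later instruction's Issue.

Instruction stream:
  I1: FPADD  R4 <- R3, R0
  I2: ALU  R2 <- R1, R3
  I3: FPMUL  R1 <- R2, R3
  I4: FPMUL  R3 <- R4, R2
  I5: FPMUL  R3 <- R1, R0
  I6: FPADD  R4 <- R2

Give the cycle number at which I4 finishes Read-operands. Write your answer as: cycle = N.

cycle = 14

cycle 1: I1 dispatched to FPADD
cycle 2: I1 operands ready; I2 dispatched to ALU
cycle 3: I2 operands ready; I3 dispatched to FPMUL
cycle 4: I2 complete
cycle 5: I1 complete; R2←I2
cycle 6: R4←I1; I3 operands ready
cycle 11: I3 complete
cycle 12: R1←I3
cycle 13: I4 dispatched to FPMUL
cycle 14: I4 operands ready
cycle 19: I4 complete
cycle 20: R3←I4
cycle 21: I5 dispatched to FPMUL
cycle 22: I5 operands ready; I6 dispatched to FPADD
cycle 23: I6 operands ready
cycle 26: I6 complete
cycle 27: I5 complete; R4←I6
cycle 28: R3←I5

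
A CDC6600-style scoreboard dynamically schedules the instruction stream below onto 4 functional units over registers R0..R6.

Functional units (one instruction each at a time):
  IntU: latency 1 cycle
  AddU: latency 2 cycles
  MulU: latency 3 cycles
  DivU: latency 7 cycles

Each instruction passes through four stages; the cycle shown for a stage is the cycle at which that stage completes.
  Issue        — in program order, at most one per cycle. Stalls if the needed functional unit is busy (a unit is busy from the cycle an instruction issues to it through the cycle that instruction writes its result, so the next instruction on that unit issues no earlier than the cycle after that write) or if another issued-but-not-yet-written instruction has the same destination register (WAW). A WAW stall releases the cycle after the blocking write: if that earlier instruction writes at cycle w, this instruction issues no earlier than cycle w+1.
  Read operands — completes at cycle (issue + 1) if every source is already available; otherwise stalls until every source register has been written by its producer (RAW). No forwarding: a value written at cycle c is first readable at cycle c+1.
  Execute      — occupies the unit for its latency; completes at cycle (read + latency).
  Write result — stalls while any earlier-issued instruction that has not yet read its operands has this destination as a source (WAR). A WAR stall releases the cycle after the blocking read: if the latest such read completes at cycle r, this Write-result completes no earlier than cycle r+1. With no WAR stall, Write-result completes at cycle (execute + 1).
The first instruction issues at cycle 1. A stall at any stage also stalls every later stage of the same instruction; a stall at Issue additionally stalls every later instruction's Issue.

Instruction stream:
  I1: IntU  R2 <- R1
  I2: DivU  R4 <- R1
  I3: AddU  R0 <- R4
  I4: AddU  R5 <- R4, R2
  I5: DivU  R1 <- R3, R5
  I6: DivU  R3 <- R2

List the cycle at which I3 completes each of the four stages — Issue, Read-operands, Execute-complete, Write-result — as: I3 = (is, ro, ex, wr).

I3 = (3, 12, 14, 15)

t=1  issue I1 (IntU)
t=2  I1 read-ops; issue I2 (DivU)
t=3  I1 finished on IntU; I2 read-ops; issue I3 (AddU)
t=4  I1→R2
t=10  I2 finished on DivU
t=11  I2→R4
t=12  I3 read-ops
t=14  I3 finished on AddU
t=15  I3→R0
t=16  issue I4 (AddU)
t=17  I4 read-ops; issue I5 (DivU)
t=19  I4 finished on AddU
t=20  I4→R5
t=21  I5 read-ops
t=28  I5 finished on DivU
t=29  I5→R1
t=30  issue I6 (DivU)
t=31  I6 read-ops
t=38  I6 finished on DivU
t=39  I6→R3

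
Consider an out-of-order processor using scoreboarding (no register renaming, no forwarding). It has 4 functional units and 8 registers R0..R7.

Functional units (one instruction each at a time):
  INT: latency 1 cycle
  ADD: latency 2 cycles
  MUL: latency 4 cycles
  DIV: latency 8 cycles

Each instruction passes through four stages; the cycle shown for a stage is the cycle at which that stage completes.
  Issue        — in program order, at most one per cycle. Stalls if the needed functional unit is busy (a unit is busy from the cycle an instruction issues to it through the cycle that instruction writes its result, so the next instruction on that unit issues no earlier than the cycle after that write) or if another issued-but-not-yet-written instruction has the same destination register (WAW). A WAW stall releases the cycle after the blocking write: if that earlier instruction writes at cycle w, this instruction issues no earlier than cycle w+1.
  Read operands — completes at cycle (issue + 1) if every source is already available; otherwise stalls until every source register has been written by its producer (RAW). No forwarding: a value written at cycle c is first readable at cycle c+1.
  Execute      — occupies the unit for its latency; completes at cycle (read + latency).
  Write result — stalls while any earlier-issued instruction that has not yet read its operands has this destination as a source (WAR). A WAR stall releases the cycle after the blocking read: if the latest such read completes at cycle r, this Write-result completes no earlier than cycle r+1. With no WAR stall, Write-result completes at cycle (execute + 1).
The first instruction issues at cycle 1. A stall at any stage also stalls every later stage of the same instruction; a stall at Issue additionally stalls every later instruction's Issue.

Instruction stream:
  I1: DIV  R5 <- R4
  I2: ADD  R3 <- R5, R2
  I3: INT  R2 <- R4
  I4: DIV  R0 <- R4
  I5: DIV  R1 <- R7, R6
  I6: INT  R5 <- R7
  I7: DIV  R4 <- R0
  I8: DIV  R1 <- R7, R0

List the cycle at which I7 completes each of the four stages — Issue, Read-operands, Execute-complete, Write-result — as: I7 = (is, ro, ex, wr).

I7 = (34, 35, 43, 44)

I1: IS=1 RO=2 EX=10 WR=11
I2: IS=2 RO=12 EX=14 WR=15  [RAW R5: wait I1 write@11]
I3: IS=3 RO=4 EX=5 WR=13  [WAR R2: wait I2 read@12]
I4: IS=12 RO=13 EX=21 WR=22  [struct: DIV busy until I1 writes@11]
I5: IS=23 RO=24 EX=32 WR=33  [struct: DIV busy until I4 writes@22]
I6: IS=24 RO=25 EX=26 WR=27
I7: IS=34 RO=35 EX=43 WR=44  [struct: DIV busy until I5 writes@33]
I8: IS=45 RO=46 EX=54 WR=55  [struct: DIV busy until I7 writes@44]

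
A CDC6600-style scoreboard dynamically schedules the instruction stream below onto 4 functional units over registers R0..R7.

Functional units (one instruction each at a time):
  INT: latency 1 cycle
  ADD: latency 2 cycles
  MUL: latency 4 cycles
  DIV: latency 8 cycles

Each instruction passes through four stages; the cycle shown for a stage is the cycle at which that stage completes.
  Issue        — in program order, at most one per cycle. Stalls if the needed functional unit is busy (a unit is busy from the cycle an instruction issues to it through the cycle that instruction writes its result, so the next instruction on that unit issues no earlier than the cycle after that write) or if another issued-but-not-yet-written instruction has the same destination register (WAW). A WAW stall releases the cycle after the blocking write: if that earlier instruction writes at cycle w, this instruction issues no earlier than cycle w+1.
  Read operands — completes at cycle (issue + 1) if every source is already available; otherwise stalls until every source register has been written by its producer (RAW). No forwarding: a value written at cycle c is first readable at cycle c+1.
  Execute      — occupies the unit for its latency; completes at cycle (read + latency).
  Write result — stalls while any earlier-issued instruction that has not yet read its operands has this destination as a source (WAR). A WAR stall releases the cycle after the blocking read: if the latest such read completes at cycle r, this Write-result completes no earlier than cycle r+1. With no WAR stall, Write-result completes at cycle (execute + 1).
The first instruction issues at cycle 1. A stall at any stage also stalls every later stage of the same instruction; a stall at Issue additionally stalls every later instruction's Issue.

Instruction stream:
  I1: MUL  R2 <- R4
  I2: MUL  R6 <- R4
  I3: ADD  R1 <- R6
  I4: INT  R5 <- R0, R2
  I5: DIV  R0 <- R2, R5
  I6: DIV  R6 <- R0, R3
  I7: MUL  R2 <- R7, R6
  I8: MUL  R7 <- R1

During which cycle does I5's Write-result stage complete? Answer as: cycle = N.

  I1 | 1 | 2 | 6 | 7
  I2 | 8 | 9 | 13 | 14   struct: MUL busy until I1 writes@7
  I3 | 9 | 15 | 17 | 18   RAW R6: wait I2 write@14
  I4 | 10 | 11 | 12 | 13
  I5 | 11 | 14 | 22 | 23   RAW R5: wait I4 write@13
  I6 | 24 | 25 | 33 | 34   struct: DIV busy until I5 writes@23
  I7 | 25 | 35 | 39 | 40   RAW R6: wait I6 write@34
  I8 | 41 | 42 | 46 | 47   struct: MUL busy until I7 writes@40

cycle = 23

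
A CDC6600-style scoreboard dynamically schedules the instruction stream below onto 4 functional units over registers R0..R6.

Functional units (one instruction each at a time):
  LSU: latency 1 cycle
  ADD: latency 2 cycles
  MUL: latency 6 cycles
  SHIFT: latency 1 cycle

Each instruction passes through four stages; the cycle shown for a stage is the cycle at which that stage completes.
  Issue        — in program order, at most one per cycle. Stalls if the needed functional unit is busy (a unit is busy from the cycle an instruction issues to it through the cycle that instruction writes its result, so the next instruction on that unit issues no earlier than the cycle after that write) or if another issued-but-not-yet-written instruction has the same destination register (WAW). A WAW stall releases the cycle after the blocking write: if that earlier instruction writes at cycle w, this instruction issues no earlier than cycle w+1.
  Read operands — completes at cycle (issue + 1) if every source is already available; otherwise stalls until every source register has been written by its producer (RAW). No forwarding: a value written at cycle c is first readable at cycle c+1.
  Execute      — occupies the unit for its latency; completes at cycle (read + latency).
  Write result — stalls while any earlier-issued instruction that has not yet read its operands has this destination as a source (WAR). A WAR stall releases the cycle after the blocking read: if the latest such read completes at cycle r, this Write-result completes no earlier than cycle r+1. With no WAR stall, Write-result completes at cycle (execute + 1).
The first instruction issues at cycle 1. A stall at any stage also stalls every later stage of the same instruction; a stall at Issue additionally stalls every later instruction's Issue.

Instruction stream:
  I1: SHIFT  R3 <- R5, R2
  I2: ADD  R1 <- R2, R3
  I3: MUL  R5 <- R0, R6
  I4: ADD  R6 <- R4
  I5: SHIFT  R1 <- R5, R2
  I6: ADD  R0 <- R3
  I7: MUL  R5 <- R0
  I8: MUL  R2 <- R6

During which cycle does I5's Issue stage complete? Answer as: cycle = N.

1) issue 1, read 2, done 3, write 4
2) issue 2, read 5, done 7, write 8  <RAW R3: wait I1 write@4>
3) issue 3, read 4, done 10, write 11
4) issue 9, read 10, done 12, write 13  <struct: ADD busy until I2 writes@8>
5) issue 10, read 12, done 13, write 14  <RAW R5: wait I3 write@11>
6) issue 14, read 15, done 17, write 18  <struct: ADD busy until I4 writes@13>
7) issue 15, read 19, done 25, write 26  <RAW R0: wait I6 write@18>
8) issue 27, read 28, done 34, write 35  <struct: MUL busy until I7 writes@26>

cycle = 10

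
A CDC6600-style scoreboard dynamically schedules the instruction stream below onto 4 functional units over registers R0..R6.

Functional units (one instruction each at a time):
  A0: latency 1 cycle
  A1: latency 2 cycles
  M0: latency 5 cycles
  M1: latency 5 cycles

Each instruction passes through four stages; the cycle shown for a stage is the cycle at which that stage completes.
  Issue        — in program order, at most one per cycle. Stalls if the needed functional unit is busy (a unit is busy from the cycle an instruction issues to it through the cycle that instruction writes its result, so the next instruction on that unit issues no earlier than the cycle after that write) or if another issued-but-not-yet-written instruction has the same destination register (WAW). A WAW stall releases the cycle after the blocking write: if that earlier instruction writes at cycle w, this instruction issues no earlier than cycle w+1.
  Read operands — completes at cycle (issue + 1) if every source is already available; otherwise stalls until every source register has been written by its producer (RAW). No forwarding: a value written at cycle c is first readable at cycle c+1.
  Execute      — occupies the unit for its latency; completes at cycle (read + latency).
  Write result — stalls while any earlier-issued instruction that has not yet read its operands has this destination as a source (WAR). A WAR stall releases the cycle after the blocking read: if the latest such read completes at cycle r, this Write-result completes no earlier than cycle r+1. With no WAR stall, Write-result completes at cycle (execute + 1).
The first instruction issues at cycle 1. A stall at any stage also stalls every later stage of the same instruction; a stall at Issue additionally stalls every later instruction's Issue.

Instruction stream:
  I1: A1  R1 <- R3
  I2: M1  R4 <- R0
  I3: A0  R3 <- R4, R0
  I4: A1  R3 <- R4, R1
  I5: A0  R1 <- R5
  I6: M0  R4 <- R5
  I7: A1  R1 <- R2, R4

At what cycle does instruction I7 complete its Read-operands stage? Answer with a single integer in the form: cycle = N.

[1] I1 dispatched to A1
[2] I1 operands ready | I2 dispatched to M1
[3] I2 operands ready | I3 dispatched to A0
[4] I1 complete
[5] R1←I1
[8] I2 complete
[9] R4←I2
[10] I3 operands ready
[11] I3 complete
[12] R3←I3
[13] I4 dispatched to A1
[14] I4 operands ready | I5 dispatched to A0
[15] I5 operands ready | I6 dispatched to M0
[16] I4 complete | I5 complete | I6 operands ready
[17] R3←I4 | R1←I5
[18] I7 dispatched to A1
[21] I6 complete
[22] R4←I6
[23] I7 operands ready
[25] I7 complete
[26] R1←I7

cycle = 23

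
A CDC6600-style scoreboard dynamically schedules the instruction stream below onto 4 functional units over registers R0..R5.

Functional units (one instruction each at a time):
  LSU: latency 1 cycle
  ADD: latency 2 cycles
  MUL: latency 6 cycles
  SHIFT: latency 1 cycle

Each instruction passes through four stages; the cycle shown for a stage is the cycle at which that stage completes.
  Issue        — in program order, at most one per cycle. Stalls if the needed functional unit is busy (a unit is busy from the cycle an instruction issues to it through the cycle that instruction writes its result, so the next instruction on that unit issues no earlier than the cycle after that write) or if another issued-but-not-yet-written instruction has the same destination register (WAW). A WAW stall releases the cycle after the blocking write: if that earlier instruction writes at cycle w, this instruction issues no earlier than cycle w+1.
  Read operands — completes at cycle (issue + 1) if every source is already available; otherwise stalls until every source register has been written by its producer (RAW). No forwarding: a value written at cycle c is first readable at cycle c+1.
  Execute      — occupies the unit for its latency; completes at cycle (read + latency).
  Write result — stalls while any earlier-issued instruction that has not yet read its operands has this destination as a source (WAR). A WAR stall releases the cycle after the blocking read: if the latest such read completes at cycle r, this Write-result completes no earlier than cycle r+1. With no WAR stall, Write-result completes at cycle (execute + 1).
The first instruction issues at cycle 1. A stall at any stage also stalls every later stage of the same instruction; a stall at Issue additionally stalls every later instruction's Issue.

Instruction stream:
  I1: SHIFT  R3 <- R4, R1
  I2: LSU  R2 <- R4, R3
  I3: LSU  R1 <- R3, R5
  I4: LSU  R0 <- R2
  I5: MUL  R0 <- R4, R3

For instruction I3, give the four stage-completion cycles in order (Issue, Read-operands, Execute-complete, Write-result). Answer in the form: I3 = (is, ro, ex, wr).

I1: IS=1 RO=2 EX=3 WR=4
I2: IS=2 RO=5 EX=6 WR=7  [RAW R3: wait I1 write@4]
I3: IS=8 RO=9 EX=10 WR=11  [struct: LSU busy until I2 writes@7]
I4: IS=12 RO=13 EX=14 WR=15  [struct: LSU busy until I3 writes@11]
I5: IS=16 RO=17 EX=23 WR=24  [WAW R0: wait I4 write@15]

I3 = (8, 9, 10, 11)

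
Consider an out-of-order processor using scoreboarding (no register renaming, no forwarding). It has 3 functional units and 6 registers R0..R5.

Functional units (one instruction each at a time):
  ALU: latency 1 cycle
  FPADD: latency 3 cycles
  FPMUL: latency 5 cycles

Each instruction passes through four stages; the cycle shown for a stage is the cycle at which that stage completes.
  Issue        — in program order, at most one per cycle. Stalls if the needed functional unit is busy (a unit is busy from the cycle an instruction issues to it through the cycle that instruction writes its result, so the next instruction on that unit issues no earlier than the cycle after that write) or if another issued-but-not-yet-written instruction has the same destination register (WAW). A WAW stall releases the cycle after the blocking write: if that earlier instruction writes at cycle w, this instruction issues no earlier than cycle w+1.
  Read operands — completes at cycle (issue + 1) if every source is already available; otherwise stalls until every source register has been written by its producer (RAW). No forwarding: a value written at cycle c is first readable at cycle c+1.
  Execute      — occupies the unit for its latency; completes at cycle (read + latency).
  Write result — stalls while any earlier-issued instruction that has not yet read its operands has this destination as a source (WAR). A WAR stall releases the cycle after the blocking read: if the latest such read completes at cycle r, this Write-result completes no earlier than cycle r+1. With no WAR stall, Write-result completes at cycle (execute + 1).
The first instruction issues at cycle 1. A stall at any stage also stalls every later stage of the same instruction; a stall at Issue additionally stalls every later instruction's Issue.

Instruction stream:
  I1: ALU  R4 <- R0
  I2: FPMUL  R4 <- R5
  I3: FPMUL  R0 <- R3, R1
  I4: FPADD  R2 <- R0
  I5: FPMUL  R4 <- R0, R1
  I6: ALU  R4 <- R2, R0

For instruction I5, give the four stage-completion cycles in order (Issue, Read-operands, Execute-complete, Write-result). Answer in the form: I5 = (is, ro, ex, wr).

I5 = (21, 22, 27, 28)

[1] issue I1 (ALU)
[2] I1 read-ops
[3] I1 finished on ALU
[4] I1→R4
[5] issue I2 (FPMUL)
[6] I2 read-ops
[11] I2 finished on FPMUL
[12] I2→R4
[13] issue I3 (FPMUL)
[14] I3 read-ops; issue I4 (FPADD)
[19] I3 finished on FPMUL
[20] I3→R0
[21] I4 read-ops; issue I5 (FPMUL)
[22] I5 read-ops
[24] I4 finished on FPADD
[25] I4→R2
[27] I5 finished on FPMUL
[28] I5→R4
[29] issue I6 (ALU)
[30] I6 read-ops
[31] I6 finished on ALU
[32] I6→R4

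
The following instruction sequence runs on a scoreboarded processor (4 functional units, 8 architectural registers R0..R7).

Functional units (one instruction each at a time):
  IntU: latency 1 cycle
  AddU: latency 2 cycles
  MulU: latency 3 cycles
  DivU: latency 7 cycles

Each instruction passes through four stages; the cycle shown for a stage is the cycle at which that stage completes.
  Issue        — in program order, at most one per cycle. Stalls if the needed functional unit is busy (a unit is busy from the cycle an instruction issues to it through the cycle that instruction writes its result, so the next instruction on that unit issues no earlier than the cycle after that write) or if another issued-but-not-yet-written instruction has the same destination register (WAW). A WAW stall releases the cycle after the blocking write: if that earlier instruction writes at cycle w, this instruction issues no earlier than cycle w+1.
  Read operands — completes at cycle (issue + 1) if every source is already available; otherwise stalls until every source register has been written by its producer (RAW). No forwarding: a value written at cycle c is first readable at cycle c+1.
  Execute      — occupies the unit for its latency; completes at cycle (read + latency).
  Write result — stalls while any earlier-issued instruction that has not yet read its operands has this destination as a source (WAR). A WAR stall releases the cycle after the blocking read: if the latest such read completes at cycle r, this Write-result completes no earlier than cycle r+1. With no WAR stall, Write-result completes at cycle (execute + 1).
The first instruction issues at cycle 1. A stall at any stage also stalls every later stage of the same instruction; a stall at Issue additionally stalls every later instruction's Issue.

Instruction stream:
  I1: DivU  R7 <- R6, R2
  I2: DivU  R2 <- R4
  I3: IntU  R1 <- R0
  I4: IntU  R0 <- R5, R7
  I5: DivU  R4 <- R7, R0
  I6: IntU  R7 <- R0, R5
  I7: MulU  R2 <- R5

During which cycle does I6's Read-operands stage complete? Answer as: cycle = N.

cycle = 23

I1: IS=1 RO=2 EX=9 WR=10
I2: IS=11 RO=12 EX=19 WR=20  [struct: DivU busy until I1 writes@10]
I3: IS=12 RO=13 EX=14 WR=15
I4: IS=16 RO=17 EX=18 WR=19  [struct: IntU busy until I3 writes@15]
I5: IS=21 RO=22 EX=29 WR=30  [struct: DivU busy until I2 writes@20]
I6: IS=22 RO=23 EX=24 WR=25
I7: IS=23 RO=24 EX=27 WR=28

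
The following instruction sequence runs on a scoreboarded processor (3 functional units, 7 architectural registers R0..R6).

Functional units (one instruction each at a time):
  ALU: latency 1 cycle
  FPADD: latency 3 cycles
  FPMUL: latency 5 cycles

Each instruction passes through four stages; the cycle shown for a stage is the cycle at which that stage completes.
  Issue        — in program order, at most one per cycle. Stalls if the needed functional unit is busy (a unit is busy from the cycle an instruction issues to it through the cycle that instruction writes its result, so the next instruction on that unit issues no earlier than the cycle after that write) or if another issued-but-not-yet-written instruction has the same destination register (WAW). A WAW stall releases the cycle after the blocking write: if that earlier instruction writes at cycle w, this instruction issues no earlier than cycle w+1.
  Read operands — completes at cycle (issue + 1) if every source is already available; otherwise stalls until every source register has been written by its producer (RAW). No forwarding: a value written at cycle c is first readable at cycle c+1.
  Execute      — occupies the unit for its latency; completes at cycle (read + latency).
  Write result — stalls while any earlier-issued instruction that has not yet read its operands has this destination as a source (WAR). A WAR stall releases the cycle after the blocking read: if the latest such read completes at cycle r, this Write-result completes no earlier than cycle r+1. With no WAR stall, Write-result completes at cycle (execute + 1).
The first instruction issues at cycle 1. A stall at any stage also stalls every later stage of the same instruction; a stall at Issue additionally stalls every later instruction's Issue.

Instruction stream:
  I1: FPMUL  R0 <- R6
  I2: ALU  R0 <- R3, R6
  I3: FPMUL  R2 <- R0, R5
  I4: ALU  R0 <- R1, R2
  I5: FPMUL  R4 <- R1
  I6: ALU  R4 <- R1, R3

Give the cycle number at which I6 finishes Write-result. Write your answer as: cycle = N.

I1: IS=1 RO=2 EX=7 WR=8
I2: IS=9 RO=10 EX=11 WR=12  [WAW R0: wait I1 write@8]
I3: IS=10 RO=13 EX=18 WR=19  [RAW R0: wait I2 write@12]
I4: IS=13 RO=20 EX=21 WR=22  [struct: ALU busy until I2 writes@12; RAW R2: wait I3 write@19]
I5: IS=20 RO=21 EX=26 WR=27  [struct: FPMUL busy until I3 writes@19]
I6: IS=28 RO=29 EX=30 WR=31  [WAW R4: wait I5 write@27]

cycle = 31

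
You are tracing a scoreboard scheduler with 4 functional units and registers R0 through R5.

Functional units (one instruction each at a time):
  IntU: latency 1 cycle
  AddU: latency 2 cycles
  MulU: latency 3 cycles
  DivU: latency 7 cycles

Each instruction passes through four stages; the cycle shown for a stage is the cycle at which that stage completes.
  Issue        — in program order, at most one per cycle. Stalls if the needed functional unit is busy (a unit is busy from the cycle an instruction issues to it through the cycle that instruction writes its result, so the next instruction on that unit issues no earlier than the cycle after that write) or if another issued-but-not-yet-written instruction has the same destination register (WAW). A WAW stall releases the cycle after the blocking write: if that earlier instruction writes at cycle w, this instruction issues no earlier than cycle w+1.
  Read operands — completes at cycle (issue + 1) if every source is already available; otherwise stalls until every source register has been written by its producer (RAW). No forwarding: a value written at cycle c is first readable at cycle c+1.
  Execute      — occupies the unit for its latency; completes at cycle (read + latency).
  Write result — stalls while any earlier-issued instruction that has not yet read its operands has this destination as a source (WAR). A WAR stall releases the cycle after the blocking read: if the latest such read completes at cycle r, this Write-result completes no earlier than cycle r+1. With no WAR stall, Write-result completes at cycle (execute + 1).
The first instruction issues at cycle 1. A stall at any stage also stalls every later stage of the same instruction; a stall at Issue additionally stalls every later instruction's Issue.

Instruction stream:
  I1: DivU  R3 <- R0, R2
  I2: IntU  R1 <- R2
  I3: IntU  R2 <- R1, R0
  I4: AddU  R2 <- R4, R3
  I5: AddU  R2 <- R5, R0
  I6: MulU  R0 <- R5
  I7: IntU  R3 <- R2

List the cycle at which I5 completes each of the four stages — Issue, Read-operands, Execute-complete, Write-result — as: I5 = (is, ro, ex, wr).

I5 = (15, 16, 18, 19)

  I1 | 1 | 2 | 9 | 10
  I2 | 2 | 3 | 4 | 5
  I3 | 6 | 7 | 8 | 9   struct: IntU busy until I2 writes@5
  I4 | 10 | 11 | 13 | 14   WAW R2: wait I3 write@9
  I5 | 15 | 16 | 18 | 19   struct: AddU busy until I4 writes@14
  I6 | 16 | 17 | 20 | 21
  I7 | 17 | 20 | 21 | 22   RAW R2: wait I5 write@19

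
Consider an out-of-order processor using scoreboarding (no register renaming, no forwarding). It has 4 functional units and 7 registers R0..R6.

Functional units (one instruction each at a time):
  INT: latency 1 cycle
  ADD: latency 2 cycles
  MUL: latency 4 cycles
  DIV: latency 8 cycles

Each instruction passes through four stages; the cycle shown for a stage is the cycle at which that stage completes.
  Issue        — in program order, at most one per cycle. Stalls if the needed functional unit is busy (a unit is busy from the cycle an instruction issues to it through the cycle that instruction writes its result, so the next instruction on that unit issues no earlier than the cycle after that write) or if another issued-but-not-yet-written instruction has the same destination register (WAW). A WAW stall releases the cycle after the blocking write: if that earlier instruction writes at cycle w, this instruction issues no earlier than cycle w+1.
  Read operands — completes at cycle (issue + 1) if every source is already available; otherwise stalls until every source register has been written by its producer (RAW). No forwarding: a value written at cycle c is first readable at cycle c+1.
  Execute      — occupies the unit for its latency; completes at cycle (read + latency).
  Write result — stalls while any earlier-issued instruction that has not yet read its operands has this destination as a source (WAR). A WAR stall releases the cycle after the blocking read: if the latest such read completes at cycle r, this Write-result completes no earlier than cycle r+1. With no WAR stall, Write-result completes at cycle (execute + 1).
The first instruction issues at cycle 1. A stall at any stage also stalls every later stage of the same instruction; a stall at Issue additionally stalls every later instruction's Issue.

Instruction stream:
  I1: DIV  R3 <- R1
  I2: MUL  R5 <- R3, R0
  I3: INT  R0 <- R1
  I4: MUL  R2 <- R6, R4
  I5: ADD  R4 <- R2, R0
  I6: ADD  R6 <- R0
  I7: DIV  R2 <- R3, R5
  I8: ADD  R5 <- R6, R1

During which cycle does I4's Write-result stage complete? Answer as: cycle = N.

t=1  I1→DIV
t=2  I1 RO, I2→MUL
t=3  I3→INT
t=4  I3 RO
t=5  I3 EX
t=10  I1 EX
t=11  I1 WR R3
t=12  I2 RO
t=13  I3 WR R0
t=16  I2 EX
t=17  I2 WR R5
t=18  I4→MUL
t=19  I4 RO, I5→ADD
t=23  I4 EX
t=24  I4 WR R2
t=25  I5 RO
t=27  I5 EX
t=28  I5 WR R4
t=29  I6→ADD
t=30  I6 RO, I7→DIV
t=31  I7 RO
t=32  I6 EX
t=33  I6 WR R6
t=34  I8→ADD
t=35  I8 RO
t=37  I8 EX
t=38  I8 WR R5
t=39  I7 EX
t=40  I7 WR R2

cycle = 24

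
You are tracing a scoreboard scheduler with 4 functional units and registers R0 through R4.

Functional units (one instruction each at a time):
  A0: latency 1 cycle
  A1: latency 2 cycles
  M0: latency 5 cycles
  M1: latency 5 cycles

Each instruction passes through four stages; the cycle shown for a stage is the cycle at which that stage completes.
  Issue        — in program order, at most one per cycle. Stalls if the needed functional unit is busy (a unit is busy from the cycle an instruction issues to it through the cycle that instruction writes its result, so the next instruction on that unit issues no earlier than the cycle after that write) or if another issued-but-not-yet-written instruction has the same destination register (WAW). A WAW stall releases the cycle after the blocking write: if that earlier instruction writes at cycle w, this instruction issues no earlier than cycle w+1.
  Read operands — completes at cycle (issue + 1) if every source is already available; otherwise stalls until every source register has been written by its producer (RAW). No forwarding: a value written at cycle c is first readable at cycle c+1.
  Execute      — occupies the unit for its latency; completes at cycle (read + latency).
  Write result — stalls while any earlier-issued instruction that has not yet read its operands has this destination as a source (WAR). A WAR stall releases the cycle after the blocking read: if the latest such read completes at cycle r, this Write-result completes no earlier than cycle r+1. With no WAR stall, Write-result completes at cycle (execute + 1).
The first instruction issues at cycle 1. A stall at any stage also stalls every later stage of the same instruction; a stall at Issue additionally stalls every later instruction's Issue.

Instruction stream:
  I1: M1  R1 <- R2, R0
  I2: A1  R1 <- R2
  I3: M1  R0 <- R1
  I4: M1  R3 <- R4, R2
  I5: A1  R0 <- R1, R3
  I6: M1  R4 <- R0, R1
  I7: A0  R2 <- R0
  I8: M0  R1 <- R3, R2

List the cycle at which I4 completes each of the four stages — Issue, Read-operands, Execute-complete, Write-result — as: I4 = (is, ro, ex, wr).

cycle 1: I1 dispatched to M1
cycle 2: I1 operands ready
cycle 7: I1 complete
cycle 8: R1←I1
cycle 9: I2 dispatched to A1
cycle 10: I2 operands ready | I3 dispatched to M1
cycle 12: I2 complete
cycle 13: R1←I2
cycle 14: I3 operands ready
cycle 19: I3 complete
cycle 20: R0←I3
cycle 21: I4 dispatched to M1
cycle 22: I4 operands ready | I5 dispatched to A1
cycle 27: I4 complete
cycle 28: R3←I4
cycle 29: I5 operands ready | I6 dispatched to M1
cycle 30: I7 dispatched to A0
cycle 31: I5 complete | I8 dispatched to M0
cycle 32: R0←I5
cycle 33: I6 operands ready | I7 operands ready
cycle 34: I7 complete
cycle 35: R2←I7
cycle 36: I8 operands ready
cycle 38: I6 complete
cycle 39: R4←I6
cycle 41: I8 complete
cycle 42: R1←I8

I4 = (21, 22, 27, 28)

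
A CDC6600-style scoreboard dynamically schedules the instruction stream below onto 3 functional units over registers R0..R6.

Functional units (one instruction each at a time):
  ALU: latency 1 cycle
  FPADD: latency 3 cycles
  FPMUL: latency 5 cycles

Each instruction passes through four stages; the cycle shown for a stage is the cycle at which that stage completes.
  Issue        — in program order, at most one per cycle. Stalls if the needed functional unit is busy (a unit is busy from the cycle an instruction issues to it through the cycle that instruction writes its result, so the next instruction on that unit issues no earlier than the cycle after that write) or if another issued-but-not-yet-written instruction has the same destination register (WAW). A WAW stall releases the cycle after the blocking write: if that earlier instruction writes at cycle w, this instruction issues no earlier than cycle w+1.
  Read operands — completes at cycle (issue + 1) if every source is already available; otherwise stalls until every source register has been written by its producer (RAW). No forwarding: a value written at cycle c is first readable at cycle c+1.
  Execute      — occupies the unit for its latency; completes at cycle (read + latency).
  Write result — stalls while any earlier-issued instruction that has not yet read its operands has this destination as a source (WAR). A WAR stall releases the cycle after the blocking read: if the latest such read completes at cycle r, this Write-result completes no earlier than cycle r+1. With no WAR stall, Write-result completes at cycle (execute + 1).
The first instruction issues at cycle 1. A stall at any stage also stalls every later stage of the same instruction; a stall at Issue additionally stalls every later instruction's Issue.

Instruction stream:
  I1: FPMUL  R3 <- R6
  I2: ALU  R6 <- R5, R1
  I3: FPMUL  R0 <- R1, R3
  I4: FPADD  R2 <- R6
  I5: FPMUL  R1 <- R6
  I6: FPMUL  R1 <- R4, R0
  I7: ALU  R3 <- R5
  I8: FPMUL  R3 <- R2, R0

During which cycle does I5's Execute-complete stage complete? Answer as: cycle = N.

cycle = 23

[1] I1→FPMUL
[2] I1 RO · I2→ALU
[3] I2 RO
[4] I2 EX
[5] I2 WR R6
[7] I1 EX
[8] I1 WR R3
[9] I3→FPMUL
[10] I3 RO · I4→FPADD
[11] I4 RO
[14] I4 EX
[15] I3 EX · I4 WR R2
[16] I3 WR R0
[17] I5→FPMUL
[18] I5 RO
[23] I5 EX
[24] I5 WR R1
[25] I6→FPMUL
[26] I6 RO · I7→ALU
[27] I7 RO
[28] I7 EX
[29] I7 WR R3
[31] I6 EX
[32] I6 WR R1
[33] I8→FPMUL
[34] I8 RO
[39] I8 EX
[40] I8 WR R3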